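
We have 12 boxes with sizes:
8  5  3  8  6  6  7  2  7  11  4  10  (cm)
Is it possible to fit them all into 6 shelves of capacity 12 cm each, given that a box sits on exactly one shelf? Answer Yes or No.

No

Total = 77 cm; ⌈77/12⌉ = 7.
At least 7 shelves are required, but only 6 are allowed.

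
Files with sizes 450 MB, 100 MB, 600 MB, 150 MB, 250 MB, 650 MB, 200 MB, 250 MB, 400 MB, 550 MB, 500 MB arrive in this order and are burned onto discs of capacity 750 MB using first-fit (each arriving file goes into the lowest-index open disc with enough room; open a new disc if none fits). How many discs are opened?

7

  450 → disc 1 (new)  [load 450/750]
  100 → disc 1  [load 550/750]
  600 → disc 2 (new)  [load 600/750]
  150 → disc 1  [load 700/750]
  250 → disc 3 (new)  [load 250/750]
  650 → disc 4 (new)  [load 650/750]
  200 → disc 3  [load 450/750]
  250 → disc 3  [load 700/750]
  400 → disc 5 (new)  [load 400/750]
  550 → disc 6 (new)  [load 550/750]
  500 → disc 7 (new)  [load 500/750]
7 discs opened.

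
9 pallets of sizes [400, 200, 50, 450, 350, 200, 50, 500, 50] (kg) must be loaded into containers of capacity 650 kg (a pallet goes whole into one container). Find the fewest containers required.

Total = 500 + 450 + 400 + 350 + 200 + 200 + 50 + 50 + 50 = 2250 kg.
Lower bound: ⌈2250/650⌉ = 4 containers.
A packing using 4 containers:
  container 1: 500 + 50 + 50 + 50 = 650
  container 2: 450 + 200 = 650
  container 3: 400 + 200 = 600
  container 4: 350 = 350
This matches the lower bound, so 4 is optimal.

4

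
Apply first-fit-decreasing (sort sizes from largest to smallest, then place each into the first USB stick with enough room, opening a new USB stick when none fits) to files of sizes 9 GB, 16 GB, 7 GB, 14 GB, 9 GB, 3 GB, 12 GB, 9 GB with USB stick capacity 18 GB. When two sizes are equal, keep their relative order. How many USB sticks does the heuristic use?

Sorted descending: 16, 14, 12, 9, 9, 9, 7, 3.
  16 → USB stick 1 (new)  [load 16/18]
  14 → USB stick 2 (new)  [load 14/18]
  12 → USB stick 3 (new)  [load 12/18]
  9 → USB stick 4 (new)  [load 9/18]
  9 → USB stick 4  [load 18/18]
  9 → USB stick 5 (new)  [load 9/18]
  7 → USB stick 5  [load 16/18]
  3 → USB stick 2  [load 17/18]
5 USB sticks opened.

5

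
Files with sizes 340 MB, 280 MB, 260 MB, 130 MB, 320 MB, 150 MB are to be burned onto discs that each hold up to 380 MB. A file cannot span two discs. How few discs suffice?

5

Total = 340 + 320 + 280 + 260 + 150 + 130 = 1480 MB.
Lower bound: ⌈1480/380⌉ = 4 discs.
A packing using 5 discs:
  disc 1: 340 = 340
  disc 2: 320 = 320
  disc 3: 280 = 280
  disc 4: 260 = 260
  disc 5: 150 + 130 = 280
No arrangement into 4 discs stays within capacity, so 5 is optimal.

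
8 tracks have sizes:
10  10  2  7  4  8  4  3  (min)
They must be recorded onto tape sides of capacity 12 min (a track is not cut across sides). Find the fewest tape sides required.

Total = 10 + 10 + 8 + 7 + 4 + 4 + 3 + 2 = 48 min.
Lower bound: ⌈48/12⌉ = 4 tape sides.
A packing using 5 tape sides:
  side 1: 10 + 2 = 12
  side 2: 10 = 10
  side 3: 8 + 4 = 12
  side 4: 7 + 4 = 11
  side 5: 3 = 3
No arrangement into 4 tape sides stays within capacity, so 5 is optimal.

5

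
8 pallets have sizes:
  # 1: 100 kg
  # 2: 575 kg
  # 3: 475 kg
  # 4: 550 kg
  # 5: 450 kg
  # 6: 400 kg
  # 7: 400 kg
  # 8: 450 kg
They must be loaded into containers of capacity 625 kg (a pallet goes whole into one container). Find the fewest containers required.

7

Total = 575 + 550 + 475 + 450 + 450 + 400 + 400 + 100 = 3400 kg.
Lower bound: ⌈3400/625⌉ = 6 containers.
Also, 7 pallets each exceed 625/2 kg, and no two of those can share a container, so at least 7 containers are needed.
A packing using 7 containers:
  container 1: 575 = 575
  container 2: 550 = 550
  container 3: 475 + 100 = 575
  container 4: 450 = 450
  container 5: 450 = 450
  container 6: 400 = 400
  container 7: 400 = 400
This matches the lower bound, so 7 is optimal.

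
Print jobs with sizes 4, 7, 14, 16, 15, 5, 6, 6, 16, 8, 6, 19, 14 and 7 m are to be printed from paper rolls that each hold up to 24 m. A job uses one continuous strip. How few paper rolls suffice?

Total = 19 + 16 + 16 + 15 + 14 + 14 + 8 + 7 + 7 + 6 + 6 + 6 + 5 + 4 = 143 m.
Lower bound: ⌈143/24⌉ = 6 paper rolls.
A packing using 7 paper rolls:
  roll 1: 19 + 5 = 24
  roll 2: 16 + 8 = 24
  roll 3: 16 + 7 = 23
  roll 4: 15 + 7 = 22
  roll 5: 14 + 6 + 4 = 24
  roll 6: 14 + 6 = 20
  roll 7: 6 = 6
No arrangement into 6 paper rolls stays within capacity, so 7 is optimal.

7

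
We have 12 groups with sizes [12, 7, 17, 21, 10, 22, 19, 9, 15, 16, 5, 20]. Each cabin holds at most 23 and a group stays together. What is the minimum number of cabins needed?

9

Total = 22 + 21 + 20 + 19 + 17 + 16 + 15 + 12 + 10 + 9 + 7 + 5 = 173.
Lower bound: ⌈173/23⌉ = 8 cabins.
A packing using 9 cabins:
  cabin 1: 22 = 22
  cabin 2: 21 = 21
  cabin 3: 20 = 20
  cabin 4: 19 = 19
  cabin 5: 17 + 5 = 22
  cabin 6: 16 + 7 = 23
  cabin 7: 15 = 15
  cabin 8: 12 + 10 = 22
  cabin 9: 9 = 9
No arrangement into 8 cabins stays within capacity, so 9 is optimal.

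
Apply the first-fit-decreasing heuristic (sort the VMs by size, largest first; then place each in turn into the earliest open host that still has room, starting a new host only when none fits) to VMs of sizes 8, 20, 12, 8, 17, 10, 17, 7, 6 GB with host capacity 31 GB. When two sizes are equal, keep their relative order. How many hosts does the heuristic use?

Sorted descending: 20, 17, 17, 12, 10, 8, 8, 7, 6.
  20 → host 1 (new)  [load 20/31]
  17 → host 2 (new)  [load 17/31]
  17 → host 3 (new)  [load 17/31]
  12 → host 2  [load 29/31]
  10 → host 1  [load 30/31]
  8 → host 3  [load 25/31]
  8 → host 4 (new)  [load 8/31]
  7 → host 4  [load 15/31]
  6 → host 3  [load 31/31]
4 hosts opened.

4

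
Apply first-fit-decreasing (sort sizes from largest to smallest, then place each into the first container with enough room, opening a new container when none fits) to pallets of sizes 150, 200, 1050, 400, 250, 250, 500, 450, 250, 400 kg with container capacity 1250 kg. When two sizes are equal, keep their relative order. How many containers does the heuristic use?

Sorted descending: 1050, 500, 450, 400, 400, 250, 250, 250, 200, 150.
  1050 → container 1 (new)  [load 1050/1250]
  500 → container 2 (new)  [load 500/1250]
  450 → container 2  [load 950/1250]
  400 → container 3 (new)  [load 400/1250]
  400 → container 3  [load 800/1250]
  250 → container 2  [load 1200/1250]
  250 → container 3  [load 1050/1250]
  250 → container 4 (new)  [load 250/1250]
  200 → container 1  [load 1250/1250]
  150 → container 3  [load 1200/1250]
4 containers opened.

4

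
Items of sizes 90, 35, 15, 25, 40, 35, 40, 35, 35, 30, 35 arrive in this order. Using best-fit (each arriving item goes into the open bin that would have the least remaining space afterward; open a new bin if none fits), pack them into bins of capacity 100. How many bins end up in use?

5

  90 → bin 1 (new)  [load 90/100]
  35 → bin 2 (new)  [load 35/100]
  15 → bin 2  [load 50/100]
  25 → bin 2  [load 75/100]
  40 → bin 3 (new)  [load 40/100]
  35 → bin 3  [load 75/100]
  40 → bin 4 (new)  [load 40/100]
  35 → bin 4  [load 75/100]
  35 → bin 5 (new)  [load 35/100]
  30 → bin 5  [load 65/100]
  35 → bin 5  [load 100/100]
5 bins opened.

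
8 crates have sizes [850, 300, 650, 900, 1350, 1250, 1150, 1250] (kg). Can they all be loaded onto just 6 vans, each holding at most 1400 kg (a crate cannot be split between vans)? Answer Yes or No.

No

Total = 7700 kg; ⌈7700/1400⌉ = 6.
The bound of 6 does not rule out 6, but exhaustive search shows no assignment into 6 vans of capacity 1400 kg exists — the minimum is 7.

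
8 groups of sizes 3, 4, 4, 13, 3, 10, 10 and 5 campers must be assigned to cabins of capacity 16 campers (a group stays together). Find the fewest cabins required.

4

Total = 13 + 10 + 10 + 5 + 4 + 4 + 3 + 3 = 52 campers.
Lower bound: ⌈52/16⌉ = 4 cabins.
A packing using 4 cabins:
  cabin 1: 13 + 3 = 16
  cabin 2: 10 + 5 = 15
  cabin 3: 10 + 4 = 14
  cabin 4: 4 + 3 = 7
This matches the lower bound, so 4 is optimal.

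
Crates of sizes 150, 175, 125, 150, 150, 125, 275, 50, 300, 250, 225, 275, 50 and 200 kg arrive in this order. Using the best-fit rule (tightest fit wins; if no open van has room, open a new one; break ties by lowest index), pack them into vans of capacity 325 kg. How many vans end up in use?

9

  150 → van 1 (new)  [load 150/325]
  175 → van 1  [load 325/325]
  125 → van 2 (new)  [load 125/325]
  150 → van 2  [load 275/325]
  150 → van 3 (new)  [load 150/325]
  125 → van 3  [load 275/325]
  275 → van 4 (new)  [load 275/325]
  50 → van 2  [load 325/325]
  300 → van 5 (new)  [load 300/325]
  250 → van 6 (new)  [load 250/325]
  225 → van 7 (new)  [load 225/325]
  275 → van 8 (new)  [load 275/325]
  50 → van 3  [load 325/325]
  200 → van 9 (new)  [load 200/325]
9 vans opened.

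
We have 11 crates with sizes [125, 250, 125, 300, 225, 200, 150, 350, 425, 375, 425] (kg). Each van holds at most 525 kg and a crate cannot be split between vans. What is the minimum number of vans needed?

Total = 425 + 425 + 375 + 350 + 300 + 250 + 225 + 200 + 150 + 125 + 125 = 2950 kg.
Lower bound: ⌈2950/525⌉ = 6 vans.
A packing using 7 vans:
  van 1: 425 = 425
  van 2: 425 = 425
  van 3: 375 + 150 = 525
  van 4: 350 + 125 = 475
  van 5: 300 + 225 = 525
  van 6: 250 + 200 = 450
  van 7: 125 = 125
No arrangement into 6 vans stays within capacity, so 7 is optimal.

7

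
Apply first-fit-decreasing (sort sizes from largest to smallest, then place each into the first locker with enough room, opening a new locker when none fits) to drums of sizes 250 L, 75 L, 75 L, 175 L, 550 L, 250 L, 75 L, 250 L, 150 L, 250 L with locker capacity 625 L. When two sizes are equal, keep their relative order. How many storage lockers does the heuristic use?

Sorted descending: 550, 250, 250, 250, 250, 175, 150, 75, 75, 75.
  550 → locker 1 (new)  [load 550/625]
  250 → locker 2 (new)  [load 250/625]
  250 → locker 2  [load 500/625]
  250 → locker 3 (new)  [load 250/625]
  250 → locker 3  [load 500/625]
  175 → locker 4 (new)  [load 175/625]
  150 → locker 4  [load 325/625]
  75 → locker 1  [load 625/625]
  75 → locker 2  [load 575/625]
  75 → locker 3  [load 575/625]
4 storage lockers opened.

4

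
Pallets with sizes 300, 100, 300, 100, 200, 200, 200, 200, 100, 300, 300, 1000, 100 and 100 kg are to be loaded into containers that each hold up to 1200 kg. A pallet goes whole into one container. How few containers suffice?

3

Total = 1000 + 300 + 300 + 300 + 300 + 200 + 200 + 200 + 200 + 100 + 100 + 100 + 100 + 100 = 3500 kg.
Lower bound: ⌈3500/1200⌉ = 3 containers.
A packing using 3 containers:
  container 1: 1000 + 200 = 1200
  container 2: 300 + 300 + 300 + 300 = 1200
  container 3: 200 + 200 + 200 + 100 + 100 + 100 + 100 + 100 = 1100
This matches the lower bound, so 3 is optimal.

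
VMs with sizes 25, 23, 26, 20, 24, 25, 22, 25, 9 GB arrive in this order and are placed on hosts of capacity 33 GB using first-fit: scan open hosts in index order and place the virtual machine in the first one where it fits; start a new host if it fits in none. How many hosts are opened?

8

  25 → host 1 (new)  [load 25/33]
  23 → host 2 (new)  [load 23/33]
  26 → host 3 (new)  [load 26/33]
  20 → host 4 (new)  [load 20/33]
  24 → host 5 (new)  [load 24/33]
  25 → host 6 (new)  [load 25/33]
  22 → host 7 (new)  [load 22/33]
  25 → host 8 (new)  [load 25/33]
  9 → host 2  [load 32/33]
8 hosts opened.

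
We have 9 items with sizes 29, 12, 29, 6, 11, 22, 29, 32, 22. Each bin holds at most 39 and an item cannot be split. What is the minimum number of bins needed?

Total = 32 + 29 + 29 + 29 + 22 + 22 + 12 + 11 + 6 = 192.
Lower bound: ⌈192/39⌉ = 5 bins.
Also, 6 items each exceed 39/2, and no two of those can share a bin, so at least 6 bins are needed.
A packing using 6 bins:
  bin 1: 32 + 6 = 38
  bin 2: 29 = 29
  bin 3: 29 = 29
  bin 4: 29 = 29
  bin 5: 22 + 12 = 34
  bin 6: 22 + 11 = 33
This matches the lower bound, so 6 is optimal.

6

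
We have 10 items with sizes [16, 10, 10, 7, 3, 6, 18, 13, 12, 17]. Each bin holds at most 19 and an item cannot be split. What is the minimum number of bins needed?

7

Total = 18 + 17 + 16 + 13 + 12 + 10 + 10 + 7 + 6 + 3 = 112.
Lower bound: ⌈112/19⌉ = 6 bins.
Also, 7 items each exceed 19/2, and no two of those can share a bin, so at least 7 bins are needed.
A packing using 7 bins:
  bin 1: 18 = 18
  bin 2: 17 = 17
  bin 3: 16 + 3 = 19
  bin 4: 13 + 6 = 19
  bin 5: 12 + 7 = 19
  bin 6: 10 = 10
  bin 7: 10 = 10
This matches the lower bound, so 7 is optimal.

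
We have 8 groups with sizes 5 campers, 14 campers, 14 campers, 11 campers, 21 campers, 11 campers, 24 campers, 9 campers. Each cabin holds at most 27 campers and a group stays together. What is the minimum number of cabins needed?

Total = 24 + 21 + 14 + 14 + 11 + 11 + 9 + 5 = 109 campers.
Lower bound: ⌈109/27⌉ = 5 cabins.
A packing using 5 cabins:
  cabin 1: 24 = 24
  cabin 2: 21 + 5 = 26
  cabin 3: 14 + 11 = 25
  cabin 4: 14 + 11 = 25
  cabin 5: 9 = 9
This matches the lower bound, so 5 is optimal.

5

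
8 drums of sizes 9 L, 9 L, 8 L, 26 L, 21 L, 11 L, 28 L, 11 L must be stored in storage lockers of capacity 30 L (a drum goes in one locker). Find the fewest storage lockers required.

5

Total = 28 + 26 + 21 + 11 + 11 + 9 + 9 + 8 = 123 L.
Lower bound: ⌈123/30⌉ = 5 storage lockers.
A packing using 5 storage lockers:
  locker 1: 28 = 28
  locker 2: 26 = 26
  locker 3: 21 + 9 = 30
  locker 4: 11 + 11 + 8 = 30
  locker 5: 9 = 9
This matches the lower bound, so 5 is optimal.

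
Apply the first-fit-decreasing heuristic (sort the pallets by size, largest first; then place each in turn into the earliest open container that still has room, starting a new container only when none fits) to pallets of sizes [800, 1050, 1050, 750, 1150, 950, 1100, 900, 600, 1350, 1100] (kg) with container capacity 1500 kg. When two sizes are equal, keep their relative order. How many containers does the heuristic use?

10

Sorted descending: 1350, 1150, 1100, 1100, 1050, 1050, 950, 900, 800, 750, 600.
  1350 → container 1 (new)  [load 1350/1500]
  1150 → container 2 (new)  [load 1150/1500]
  1100 → container 3 (new)  [load 1100/1500]
  1100 → container 4 (new)  [load 1100/1500]
  1050 → container 5 (new)  [load 1050/1500]
  1050 → container 6 (new)  [load 1050/1500]
  950 → container 7 (new)  [load 950/1500]
  900 → container 8 (new)  [load 900/1500]
  800 → container 9 (new)  [load 800/1500]
  750 → container 10 (new)  [load 750/1500]
  600 → container 8  [load 1500/1500]
10 containers opened.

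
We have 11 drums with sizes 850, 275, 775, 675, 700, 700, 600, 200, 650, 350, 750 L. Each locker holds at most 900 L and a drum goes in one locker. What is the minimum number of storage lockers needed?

Total = 850 + 775 + 750 + 700 + 700 + 675 + 650 + 600 + 350 + 275 + 200 = 6525 L.
Lower bound: ⌈6525/900⌉ = 8 storage lockers.
A packing using 9 storage lockers:
  locker 1: 850 = 850
  locker 2: 775 = 775
  locker 3: 750 = 750
  locker 4: 700 + 200 = 900
  locker 5: 700 = 700
  locker 6: 675 = 675
  locker 7: 650 = 650
  locker 8: 600 + 275 = 875
  locker 9: 350 = 350
No arrangement into 8 storage lockers stays within capacity, so 9 is optimal.

9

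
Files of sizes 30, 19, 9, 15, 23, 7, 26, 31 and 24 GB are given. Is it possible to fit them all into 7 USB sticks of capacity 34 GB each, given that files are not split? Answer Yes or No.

Yes

A valid assignment using 6 USB sticks:
  USB stick 1: 31 = 31
  USB stick 2: 30 = 30
  USB stick 3: 26 + 7 = 33
  USB stick 4: 24 + 9 = 33
  USB stick 5: 23 = 23
  USB stick 6: 19 + 15 = 34
That uses only 6 ≤ 7, so 7 USB sticks are enough.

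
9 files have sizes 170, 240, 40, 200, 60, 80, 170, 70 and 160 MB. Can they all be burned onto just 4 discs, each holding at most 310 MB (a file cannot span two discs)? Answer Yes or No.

No

Total = 1190 MB; ⌈1190/310⌉ = 4.
5 files each exceed half the capacity and cannot share a disc, forcing at least 5 discs.
At least 5 discs are required, but only 4 are allowed.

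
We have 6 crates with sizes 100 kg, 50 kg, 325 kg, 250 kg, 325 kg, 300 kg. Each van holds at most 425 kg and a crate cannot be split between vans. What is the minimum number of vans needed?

Total = 325 + 325 + 300 + 250 + 100 + 50 = 1350 kg.
Lower bound: ⌈1350/425⌉ = 4 vans.
A packing using 4 vans:
  van 1: 325 + 100 = 425
  van 2: 325 + 50 = 375
  van 3: 300 = 300
  van 4: 250 = 250
This matches the lower bound, so 4 is optimal.

4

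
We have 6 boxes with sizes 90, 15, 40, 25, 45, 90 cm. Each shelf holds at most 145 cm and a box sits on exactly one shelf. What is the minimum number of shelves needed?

3

Total = 90 + 90 + 45 + 40 + 25 + 15 = 305 cm.
Lower bound: ⌈305/145⌉ = 3 shelves.
A packing using 3 shelves:
  shelf 1: 90 + 45 = 135
  shelf 2: 90 + 40 + 15 = 145
  shelf 3: 25 = 25
This matches the lower bound, so 3 is optimal.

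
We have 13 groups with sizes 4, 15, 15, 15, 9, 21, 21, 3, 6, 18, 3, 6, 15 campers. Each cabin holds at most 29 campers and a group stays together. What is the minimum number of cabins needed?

Total = 21 + 21 + 18 + 15 + 15 + 15 + 15 + 9 + 6 + 6 + 4 + 3 + 3 = 151 campers.
Lower bound: ⌈151/29⌉ = 6 cabins.
Also, 7 groups each exceed 29/2 campers, and no two of those can share a cabin, so at least 7 cabins are needed.
A packing using 7 cabins:
  cabin 1: 21 + 6 = 27
  cabin 2: 21 + 6 = 27
  cabin 3: 18 + 9 = 27
  cabin 4: 15 + 4 + 3 + 3 = 25
  cabin 5: 15 = 15
  cabin 6: 15 = 15
  cabin 7: 15 = 15
This matches the lower bound, so 7 is optimal.

7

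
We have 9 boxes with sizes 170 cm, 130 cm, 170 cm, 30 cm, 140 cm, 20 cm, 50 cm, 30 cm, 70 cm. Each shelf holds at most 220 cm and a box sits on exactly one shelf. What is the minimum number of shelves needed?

Total = 170 + 170 + 140 + 130 + 70 + 50 + 30 + 30 + 20 = 810 cm.
Lower bound: ⌈810/220⌉ = 4 shelves.
A packing using 4 shelves:
  shelf 1: 170 + 50 = 220
  shelf 2: 170 + 30 + 20 = 220
  shelf 3: 140 + 70 = 210
  shelf 4: 130 + 30 = 160
This matches the lower bound, so 4 is optimal.

4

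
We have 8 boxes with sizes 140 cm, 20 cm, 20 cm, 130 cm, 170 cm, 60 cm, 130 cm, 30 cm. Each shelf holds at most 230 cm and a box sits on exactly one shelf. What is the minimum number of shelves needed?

4

Total = 170 + 140 + 130 + 130 + 60 + 30 + 20 + 20 = 700 cm.
Lower bound: ⌈700/230⌉ = 4 shelves.
A packing using 4 shelves:
  shelf 1: 170 + 60 = 230
  shelf 2: 140 + 30 + 20 + 20 = 210
  shelf 3: 130 = 130
  shelf 4: 130 = 130
This matches the lower bound, so 4 is optimal.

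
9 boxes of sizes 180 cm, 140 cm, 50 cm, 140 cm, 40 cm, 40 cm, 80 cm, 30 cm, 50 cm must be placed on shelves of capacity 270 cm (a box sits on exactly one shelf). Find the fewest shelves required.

Total = 180 + 140 + 140 + 80 + 50 + 50 + 40 + 40 + 30 = 750 cm.
Lower bound: ⌈750/270⌉ = 3 shelves.
A packing using 3 shelves:
  shelf 1: 180 + 80 = 260
  shelf 2: 140 + 50 + 50 + 30 = 270
  shelf 3: 140 + 40 + 40 = 220
This matches the lower bound, so 3 is optimal.

3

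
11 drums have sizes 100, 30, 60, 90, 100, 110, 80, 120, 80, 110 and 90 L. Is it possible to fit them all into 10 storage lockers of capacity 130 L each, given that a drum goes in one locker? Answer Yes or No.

A valid assignment using 10 storage lockers:
  locker 1: 120 = 120
  locker 2: 110 = 110
  locker 3: 110 = 110
  locker 4: 100 + 30 = 130
  locker 5: 100 = 100
  locker 6: 90 = 90
  locker 7: 90 = 90
  locker 8: 80 = 80
  locker 9: 80 = 80
  locker 10: 60 = 60
Every load is within 130 L, so 10 storage lockers suffice.

Yes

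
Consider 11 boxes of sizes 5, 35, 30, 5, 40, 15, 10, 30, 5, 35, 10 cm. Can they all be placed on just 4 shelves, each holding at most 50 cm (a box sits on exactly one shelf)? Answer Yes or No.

Total = 220 cm; ⌈220/50⌉ = 5.
At least 5 shelves are required, but only 4 are allowed.

No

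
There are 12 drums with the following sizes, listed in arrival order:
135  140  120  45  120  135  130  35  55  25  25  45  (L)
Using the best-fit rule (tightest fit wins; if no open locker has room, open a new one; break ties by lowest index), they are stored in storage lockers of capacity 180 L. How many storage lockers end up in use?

6

  135 → locker 1 (new)  [load 135/180]
  140 → locker 2 (new)  [load 140/180]
  120 → locker 3 (new)  [load 120/180]
  45 → locker 1  [load 180/180]
  120 → locker 4 (new)  [load 120/180]
  135 → locker 5 (new)  [load 135/180]
  130 → locker 6 (new)  [load 130/180]
  35 → locker 2  [load 175/180]
  55 → locker 3  [load 175/180]
  25 → locker 5  [load 160/180]
  25 → locker 6  [load 155/180]
  45 → locker 4  [load 165/180]
6 storage lockers opened.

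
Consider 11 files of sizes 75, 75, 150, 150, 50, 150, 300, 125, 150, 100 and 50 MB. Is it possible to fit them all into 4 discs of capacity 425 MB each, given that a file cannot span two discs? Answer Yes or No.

Yes

A valid assignment using 4 discs:
  disc 1: 300 + 125 = 425
  disc 2: 150 + 150 + 100 = 400
  disc 3: 150 + 150 + 75 + 50 = 425
  disc 4: 75 + 50 = 125
Every load is within 425 MB, so 4 discs suffice.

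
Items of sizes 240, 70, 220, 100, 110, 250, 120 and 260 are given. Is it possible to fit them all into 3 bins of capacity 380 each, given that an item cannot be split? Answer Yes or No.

No

Total = 1370; ⌈1370/380⌉ = 4.
At least 4 bins are required, but only 3 are allowed.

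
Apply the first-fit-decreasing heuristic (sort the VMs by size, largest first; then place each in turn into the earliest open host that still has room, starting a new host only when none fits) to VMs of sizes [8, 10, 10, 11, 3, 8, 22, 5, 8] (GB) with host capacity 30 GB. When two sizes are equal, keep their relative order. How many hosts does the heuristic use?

3

Sorted descending: 22, 11, 10, 10, 8, 8, 8, 5, 3.
  22 → host 1 (new)  [load 22/30]
  11 → host 2 (new)  [load 11/30]
  10 → host 2  [load 21/30]
  10 → host 3 (new)  [load 10/30]
  8 → host 1  [load 30/30]
  8 → host 2  [load 29/30]
  8 → host 3  [load 18/30]
  5 → host 3  [load 23/30]
  3 → host 3  [load 26/30]
3 hosts opened.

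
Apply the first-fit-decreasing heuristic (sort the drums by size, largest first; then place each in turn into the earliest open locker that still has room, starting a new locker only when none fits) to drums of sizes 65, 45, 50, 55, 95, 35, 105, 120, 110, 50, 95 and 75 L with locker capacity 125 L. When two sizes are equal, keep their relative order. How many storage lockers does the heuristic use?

Sorted descending: 120, 110, 105, 95, 95, 75, 65, 55, 50, 50, 45, 35.
  120 → locker 1 (new)  [load 120/125]
  110 → locker 2 (new)  [load 110/125]
  105 → locker 3 (new)  [load 105/125]
  95 → locker 4 (new)  [load 95/125]
  95 → locker 5 (new)  [load 95/125]
  75 → locker 6 (new)  [load 75/125]
  65 → locker 7 (new)  [load 65/125]
  55 → locker 7  [load 120/125]
  50 → locker 6  [load 125/125]
  50 → locker 8 (new)  [load 50/125]
  45 → locker 8  [load 95/125]
  35 → locker 9 (new)  [load 35/125]
9 storage lockers opened.

9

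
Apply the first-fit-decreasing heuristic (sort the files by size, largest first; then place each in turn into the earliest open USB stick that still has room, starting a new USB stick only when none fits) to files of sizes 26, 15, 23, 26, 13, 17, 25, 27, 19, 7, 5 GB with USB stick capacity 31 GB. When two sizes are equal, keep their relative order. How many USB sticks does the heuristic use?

Sorted descending: 27, 26, 26, 25, 23, 19, 17, 15, 13, 7, 5.
  27 → USB stick 1 (new)  [load 27/31]
  26 → USB stick 2 (new)  [load 26/31]
  26 → USB stick 3 (new)  [load 26/31]
  25 → USB stick 4 (new)  [load 25/31]
  23 → USB stick 5 (new)  [load 23/31]
  19 → USB stick 6 (new)  [load 19/31]
  17 → USB stick 7 (new)  [load 17/31]
  15 → USB stick 8 (new)  [load 15/31]
  13 → USB stick 7  [load 30/31]
  7 → USB stick 5  [load 30/31]
  5 → USB stick 2  [load 31/31]
8 USB sticks opened.

8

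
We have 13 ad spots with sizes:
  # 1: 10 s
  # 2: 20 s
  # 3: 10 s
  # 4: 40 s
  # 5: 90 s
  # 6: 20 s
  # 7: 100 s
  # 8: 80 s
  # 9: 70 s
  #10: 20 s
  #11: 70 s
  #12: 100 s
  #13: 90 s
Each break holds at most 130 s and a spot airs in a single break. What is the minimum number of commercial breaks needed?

7

Total = 100 + 100 + 90 + 90 + 80 + 70 + 70 + 40 + 20 + 20 + 20 + 10 + 10 = 720 s.
Lower bound: ⌈720/130⌉ = 6 commercial breaks.
Also, 7 ad spots each exceed 65 s, and no two of those can share a break, so at least 7 commercial breaks are needed.
A packing using 7 commercial breaks:
  break 1: 100 + 20 + 10 = 130
  break 2: 100 + 20 + 10 = 130
  break 3: 90 + 40 = 130
  break 4: 90 + 20 = 110
  break 5: 80 = 80
  break 6: 70 = 70
  break 7: 70 = 70
This matches the lower bound, so 7 is optimal.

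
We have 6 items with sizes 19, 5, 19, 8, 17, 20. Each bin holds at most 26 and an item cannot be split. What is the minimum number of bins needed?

4

Total = 20 + 19 + 19 + 17 + 8 + 5 = 88.
Lower bound: ⌈88/26⌉ = 4 bins.
A packing using 4 bins:
  bin 1: 20 + 5 = 25
  bin 2: 19 = 19
  bin 3: 19 = 19
  bin 4: 17 + 8 = 25
This matches the lower bound, so 4 is optimal.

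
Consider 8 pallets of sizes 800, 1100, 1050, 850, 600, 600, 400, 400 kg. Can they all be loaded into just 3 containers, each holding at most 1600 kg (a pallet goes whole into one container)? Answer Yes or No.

No

Total = 5800 kg; ⌈5800/1600⌉ = 4.
At least 4 containers are required, but only 3 are allowed.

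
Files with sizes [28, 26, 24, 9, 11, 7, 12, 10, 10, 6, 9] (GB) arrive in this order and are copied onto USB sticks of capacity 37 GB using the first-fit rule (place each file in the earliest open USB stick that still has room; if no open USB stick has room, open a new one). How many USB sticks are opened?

5

  28 → USB stick 1 (new)  [load 28/37]
  26 → USB stick 2 (new)  [load 26/37]
  24 → USB stick 3 (new)  [load 24/37]
  9 → USB stick 1  [load 37/37]
  11 → USB stick 2  [load 37/37]
  7 → USB stick 3  [load 31/37]
  12 → USB stick 4 (new)  [load 12/37]
  10 → USB stick 4  [load 22/37]
  10 → USB stick 4  [load 32/37]
  6 → USB stick 3  [load 37/37]
  9 → USB stick 5 (new)  [load 9/37]
5 USB sticks opened.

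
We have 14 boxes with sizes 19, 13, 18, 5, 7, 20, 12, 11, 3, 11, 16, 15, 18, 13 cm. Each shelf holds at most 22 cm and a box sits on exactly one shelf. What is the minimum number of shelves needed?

10

Total = 20 + 19 + 18 + 18 + 16 + 15 + 13 + 13 + 12 + 11 + 11 + 7 + 5 + 3 = 181 cm.
Lower bound: ⌈181/22⌉ = 9 shelves.
A packing using 10 shelves:
  shelf 1: 20 = 20
  shelf 2: 19 + 3 = 22
  shelf 3: 18 = 18
  shelf 4: 18 = 18
  shelf 5: 16 + 5 = 21
  shelf 6: 15 + 7 = 22
  shelf 7: 13 = 13
  shelf 8: 13 = 13
  shelf 9: 12 = 12
  shelf 10: 11 + 11 = 22
No arrangement into 9 shelves stays within capacity, so 10 is optimal.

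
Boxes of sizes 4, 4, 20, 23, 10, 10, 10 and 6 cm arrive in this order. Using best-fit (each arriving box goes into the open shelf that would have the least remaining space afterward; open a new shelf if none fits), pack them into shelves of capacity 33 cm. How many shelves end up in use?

3

  4 → shelf 1 (new)  [load 4/33]
  4 → shelf 1  [load 8/33]
  20 → shelf 1  [load 28/33]
  23 → shelf 2 (new)  [load 23/33]
  10 → shelf 2  [load 33/33]
  10 → shelf 3 (new)  [load 10/33]
  10 → shelf 3  [load 20/33]
  6 → shelf 3  [load 26/33]
3 shelves opened.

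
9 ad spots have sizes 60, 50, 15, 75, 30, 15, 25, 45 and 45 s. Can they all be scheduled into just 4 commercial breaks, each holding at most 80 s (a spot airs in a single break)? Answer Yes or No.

No

Total = 360 s; ⌈360/80⌉ = 5.
At least 5 commercial breaks are required, but only 4 are allowed.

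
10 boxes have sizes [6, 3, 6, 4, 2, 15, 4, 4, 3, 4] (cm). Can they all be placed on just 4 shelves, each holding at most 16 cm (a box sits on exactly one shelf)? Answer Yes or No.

A valid assignment using 4 shelves:
  shelf 1: 15 = 15
  shelf 2: 6 + 6 + 4 = 16
  shelf 3: 4 + 4 + 4 + 3 = 15
  shelf 4: 3 + 2 = 5
Every load is within 16 cm, so 4 shelves suffice.

Yes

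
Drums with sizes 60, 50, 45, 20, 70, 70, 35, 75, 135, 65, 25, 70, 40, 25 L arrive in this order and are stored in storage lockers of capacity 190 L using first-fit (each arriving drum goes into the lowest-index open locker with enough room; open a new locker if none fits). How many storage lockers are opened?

  60 → locker 1 (new)  [load 60/190]
  50 → locker 1  [load 110/190]
  45 → locker 1  [load 155/190]
  20 → locker 1  [load 175/190]
  70 → locker 2 (new)  [load 70/190]
  70 → locker 2  [load 140/190]
  35 → locker 2  [load 175/190]
  75 → locker 3 (new)  [load 75/190]
  135 → locker 4 (new)  [load 135/190]
  65 → locker 3  [load 140/190]
  25 → locker 3  [load 165/190]
  70 → locker 5 (new)  [load 70/190]
  40 → locker 4  [load 175/190]
  25 → locker 3  [load 190/190]
5 storage lockers opened.

5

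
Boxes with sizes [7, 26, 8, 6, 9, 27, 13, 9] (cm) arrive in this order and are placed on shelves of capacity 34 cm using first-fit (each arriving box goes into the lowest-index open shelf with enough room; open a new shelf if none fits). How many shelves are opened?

4

  7 → shelf 1 (new)  [load 7/34]
  26 → shelf 1  [load 33/34]
  8 → shelf 2 (new)  [load 8/34]
  6 → shelf 2  [load 14/34]
  9 → shelf 2  [load 23/34]
  27 → shelf 3 (new)  [load 27/34]
  13 → shelf 4 (new)  [load 13/34]
  9 → shelf 2  [load 32/34]
4 shelves opened.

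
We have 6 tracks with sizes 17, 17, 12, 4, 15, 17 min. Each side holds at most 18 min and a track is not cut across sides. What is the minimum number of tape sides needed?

5

Total = 17 + 17 + 17 + 15 + 12 + 4 = 82 min.
Lower bound: ⌈82/18⌉ = 5 tape sides.
A packing using 5 tape sides:
  side 1: 17 = 17
  side 2: 17 = 17
  side 3: 17 = 17
  side 4: 15 = 15
  side 5: 12 + 4 = 16
This matches the lower bound, so 5 is optimal.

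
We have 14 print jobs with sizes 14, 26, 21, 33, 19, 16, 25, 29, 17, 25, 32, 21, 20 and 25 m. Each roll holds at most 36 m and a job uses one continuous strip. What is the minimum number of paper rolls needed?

Total = 33 + 32 + 29 + 26 + 25 + 25 + 25 + 21 + 21 + 20 + 19 + 17 + 16 + 14 = 323 m.
Lower bound: ⌈323/36⌉ = 9 paper rolls.
Also, 11 print jobs each exceed 18 m, and no two of those can share a roll, so at least 11 paper rolls are needed.
A packing using 11 paper rolls:
  roll 1: 33 = 33
  roll 2: 32 = 32
  roll 3: 29 = 29
  roll 4: 26 = 26
  roll 5: 25 = 25
  roll 6: 25 = 25
  roll 7: 25 = 25
  roll 8: 21 + 14 = 35
  roll 9: 21 = 21
  roll 10: 20 + 16 = 36
  roll 11: 19 + 17 = 36
This matches the lower bound, so 11 is optimal.

11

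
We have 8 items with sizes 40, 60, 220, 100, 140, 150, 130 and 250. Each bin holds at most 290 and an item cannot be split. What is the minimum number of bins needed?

4

Total = 250 + 220 + 150 + 140 + 130 + 100 + 60 + 40 = 1090.
Lower bound: ⌈1090/290⌉ = 4 bins.
A packing using 4 bins:
  bin 1: 250 + 40 = 290
  bin 2: 220 + 60 = 280
  bin 3: 150 + 140 = 290
  bin 4: 130 + 100 = 230
This matches the lower bound, so 4 is optimal.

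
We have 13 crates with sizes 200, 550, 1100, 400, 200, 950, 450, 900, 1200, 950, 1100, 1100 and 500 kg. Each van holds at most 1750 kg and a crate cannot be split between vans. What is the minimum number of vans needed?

7

Total = 1200 + 1100 + 1100 + 1100 + 950 + 950 + 900 + 550 + 500 + 450 + 400 + 200 + 200 = 9600 kg.
Lower bound: ⌈9600/1750⌉ = 6 vans.
Also, 7 crates each exceed 875 kg, and no two of those can share a van, so at least 7 vans are needed.
A packing using 7 vans:
  van 1: 1200 + 550 = 1750
  van 2: 1100 + 500 = 1600
  van 3: 1100 + 450 + 200 = 1750
  van 4: 1100 + 400 + 200 = 1700
  van 5: 950 = 950
  van 6: 950 = 950
  van 7: 900 = 900
This matches the lower bound, so 7 is optimal.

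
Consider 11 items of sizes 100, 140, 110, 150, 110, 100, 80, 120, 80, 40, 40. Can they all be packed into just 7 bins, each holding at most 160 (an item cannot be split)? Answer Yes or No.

No

Total = 1070; ⌈1070/160⌉ = 7.
The bound of 7 does not rule out 7, but exhaustive search shows no assignment into 7 bins of capacity 160 exists — the minimum is 8.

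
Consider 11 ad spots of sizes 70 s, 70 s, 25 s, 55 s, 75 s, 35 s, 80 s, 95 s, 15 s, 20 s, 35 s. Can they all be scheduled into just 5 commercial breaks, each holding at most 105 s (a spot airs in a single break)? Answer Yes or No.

No

Total = 575 s; ⌈575/105⌉ = 6.
At least 6 commercial breaks are required, but only 5 are allowed.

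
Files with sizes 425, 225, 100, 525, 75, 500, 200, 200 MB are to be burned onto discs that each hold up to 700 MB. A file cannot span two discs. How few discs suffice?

4

Total = 525 + 500 + 425 + 225 + 200 + 200 + 100 + 75 = 2250 MB.
Lower bound: ⌈2250/700⌉ = 4 discs.
A packing using 4 discs:
  disc 1: 525 + 100 + 75 = 700
  disc 2: 500 + 200 = 700
  disc 3: 425 + 225 = 650
  disc 4: 200 = 200
This matches the lower bound, so 4 is optimal.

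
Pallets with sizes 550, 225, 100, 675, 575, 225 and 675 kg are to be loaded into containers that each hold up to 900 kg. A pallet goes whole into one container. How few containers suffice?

Total = 675 + 675 + 575 + 550 + 225 + 225 + 100 = 3025 kg.
Lower bound: ⌈3025/900⌉ = 4 containers.
A packing using 4 containers:
  container 1: 675 + 225 = 900
  container 2: 675 + 225 = 900
  container 3: 575 + 100 = 675
  container 4: 550 = 550
This matches the lower bound, so 4 is optimal.

4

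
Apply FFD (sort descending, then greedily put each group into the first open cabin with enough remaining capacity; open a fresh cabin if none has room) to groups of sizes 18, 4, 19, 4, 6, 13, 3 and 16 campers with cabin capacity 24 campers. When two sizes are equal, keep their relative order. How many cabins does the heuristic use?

4

Sorted descending: 19, 18, 16, 13, 6, 4, 4, 3.
  19 → cabin 1 (new)  [load 19/24]
  18 → cabin 2 (new)  [load 18/24]
  16 → cabin 3 (new)  [load 16/24]
  13 → cabin 4 (new)  [load 13/24]
  6 → cabin 2  [load 24/24]
  4 → cabin 1  [load 23/24]
  4 → cabin 3  [load 20/24]
  3 → cabin 3  [load 23/24]
4 cabins opened.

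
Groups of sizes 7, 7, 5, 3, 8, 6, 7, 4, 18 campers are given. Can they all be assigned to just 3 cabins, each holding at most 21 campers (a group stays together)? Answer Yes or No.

Total = 65 campers; ⌈65/21⌉ = 4.
At least 4 cabins are required, but only 3 are allowed.

No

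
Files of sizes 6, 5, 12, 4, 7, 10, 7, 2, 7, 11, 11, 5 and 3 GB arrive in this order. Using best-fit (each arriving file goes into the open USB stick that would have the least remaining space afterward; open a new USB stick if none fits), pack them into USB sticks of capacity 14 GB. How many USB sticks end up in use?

8

  6 → USB stick 1 (new)  [load 6/14]
  5 → USB stick 1  [load 11/14]
  12 → USB stick 2 (new)  [load 12/14]
  4 → USB stick 3 (new)  [load 4/14]
  7 → USB stick 3  [load 11/14]
  10 → USB stick 4 (new)  [load 10/14]
  7 → USB stick 5 (new)  [load 7/14]
  2 → USB stick 2  [load 14/14]
  7 → USB stick 5  [load 14/14]
  11 → USB stick 6 (new)  [load 11/14]
  11 → USB stick 7 (new)  [load 11/14]
  5 → USB stick 8 (new)  [load 5/14]
  3 → USB stick 1  [load 14/14]
8 USB sticks opened.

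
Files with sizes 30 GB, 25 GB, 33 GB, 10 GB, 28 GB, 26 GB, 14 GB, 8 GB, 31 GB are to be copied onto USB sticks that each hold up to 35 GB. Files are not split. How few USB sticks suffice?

Total = 33 + 31 + 30 + 28 + 26 + 25 + 14 + 10 + 8 = 205 GB.
Lower bound: ⌈205/35⌉ = 6 USB sticks.
A packing using 7 USB sticks:
  USB stick 1: 33 = 33
  USB stick 2: 31 = 31
  USB stick 3: 30 = 30
  USB stick 4: 28 = 28
  USB stick 5: 26 + 8 = 34
  USB stick 6: 25 + 10 = 35
  USB stick 7: 14 = 14
No arrangement into 6 USB sticks stays within capacity, so 7 is optimal.

7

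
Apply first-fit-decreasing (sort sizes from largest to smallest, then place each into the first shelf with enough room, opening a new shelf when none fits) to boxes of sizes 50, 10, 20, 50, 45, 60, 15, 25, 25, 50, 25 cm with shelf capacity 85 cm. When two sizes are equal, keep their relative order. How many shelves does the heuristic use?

5

Sorted descending: 60, 50, 50, 50, 45, 25, 25, 25, 20, 15, 10.
  60 → shelf 1 (new)  [load 60/85]
  50 → shelf 2 (new)  [load 50/85]
  50 → shelf 3 (new)  [load 50/85]
  50 → shelf 4 (new)  [load 50/85]
  45 → shelf 5 (new)  [load 45/85]
  25 → shelf 1  [load 85/85]
  25 → shelf 2  [load 75/85]
  25 → shelf 3  [load 75/85]
  20 → shelf 4  [load 70/85]
  15 → shelf 4  [load 85/85]
  10 → shelf 2  [load 85/85]
5 shelves opened.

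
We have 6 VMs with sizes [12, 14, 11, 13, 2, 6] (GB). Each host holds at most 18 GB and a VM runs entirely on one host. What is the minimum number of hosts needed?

Total = 14 + 13 + 12 + 11 + 6 + 2 = 58 GB.
Lower bound: ⌈58/18⌉ = 4 hosts.
A packing using 4 hosts:
  host 1: 14 + 2 = 16
  host 2: 13 = 13
  host 3: 12 + 6 = 18
  host 4: 11 = 11
This matches the lower bound, so 4 is optimal.

4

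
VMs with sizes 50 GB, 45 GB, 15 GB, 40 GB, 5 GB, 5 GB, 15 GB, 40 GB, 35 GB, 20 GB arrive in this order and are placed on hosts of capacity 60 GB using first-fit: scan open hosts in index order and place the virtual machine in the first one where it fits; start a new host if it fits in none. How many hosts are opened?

  50 → host 1 (new)  [load 50/60]
  45 → host 2 (new)  [load 45/60]
  15 → host 2  [load 60/60]
  40 → host 3 (new)  [load 40/60]
  5 → host 1  [load 55/60]
  5 → host 1  [load 60/60]
  15 → host 3  [load 55/60]
  40 → host 4 (new)  [load 40/60]
  35 → host 5 (new)  [load 35/60]
  20 → host 4  [load 60/60]
5 hosts opened.

5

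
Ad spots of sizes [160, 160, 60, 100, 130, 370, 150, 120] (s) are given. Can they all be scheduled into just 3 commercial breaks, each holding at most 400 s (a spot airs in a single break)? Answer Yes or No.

Total = 1250 s; ⌈1250/400⌉ = 4.
At least 4 commercial breaks are required, but only 3 are allowed.

No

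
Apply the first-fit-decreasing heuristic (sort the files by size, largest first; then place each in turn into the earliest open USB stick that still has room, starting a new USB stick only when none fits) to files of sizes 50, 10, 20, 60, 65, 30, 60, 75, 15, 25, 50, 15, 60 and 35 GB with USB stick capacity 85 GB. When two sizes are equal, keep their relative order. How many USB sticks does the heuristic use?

Sorted descending: 75, 65, 60, 60, 60, 50, 50, 35, 30, 25, 20, 15, 15, 10.
  75 → USB stick 1 (new)  [load 75/85]
  65 → USB stick 2 (new)  [load 65/85]
  60 → USB stick 3 (new)  [load 60/85]
  60 → USB stick 4 (new)  [load 60/85]
  60 → USB stick 5 (new)  [load 60/85]
  50 → USB stick 6 (new)  [load 50/85]
  50 → USB stick 7 (new)  [load 50/85]
  35 → USB stick 6  [load 85/85]
  30 → USB stick 7  [load 80/85]
  25 → USB stick 3  [load 85/85]
  20 → USB stick 2  [load 85/85]
  15 → USB stick 4  [load 75/85]
  15 → USB stick 5  [load 75/85]
  10 → USB stick 1  [load 85/85]
7 USB sticks opened.

7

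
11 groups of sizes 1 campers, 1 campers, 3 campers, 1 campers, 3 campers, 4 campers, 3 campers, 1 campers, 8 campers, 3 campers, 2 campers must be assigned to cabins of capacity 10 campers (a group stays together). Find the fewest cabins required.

3

Total = 8 + 4 + 3 + 3 + 3 + 3 + 2 + 1 + 1 + 1 + 1 = 30 campers.
Lower bound: ⌈30/10⌉ = 3 cabins.
A packing using 3 cabins:
  cabin 1: 8 + 2 = 10
  cabin 2: 4 + 3 + 3 = 10
  cabin 3: 3 + 3 + 1 + 1 + 1 + 1 = 10
This matches the lower bound, so 3 is optimal.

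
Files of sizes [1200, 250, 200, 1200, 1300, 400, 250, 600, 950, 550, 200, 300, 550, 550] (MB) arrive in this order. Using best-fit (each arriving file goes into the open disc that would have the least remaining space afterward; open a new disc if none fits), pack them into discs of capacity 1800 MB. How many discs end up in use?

  1200 → disc 1 (new)  [load 1200/1800]
  250 → disc 1  [load 1450/1800]
  200 → disc 1  [load 1650/1800]
  1200 → disc 2 (new)  [load 1200/1800]
  1300 → disc 3 (new)  [load 1300/1800]
  400 → disc 3  [load 1700/1800]
  250 → disc 2  [load 1450/1800]
  600 → disc 4 (new)  [load 600/1800]
  950 → disc 4  [load 1550/1800]
  550 → disc 5 (new)  [load 550/1800]
  200 → disc 4  [load 1750/1800]
  300 → disc 2  [load 1750/1800]
  550 → disc 5  [load 1100/1800]
  550 → disc 5  [load 1650/1800]
5 discs opened.

5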